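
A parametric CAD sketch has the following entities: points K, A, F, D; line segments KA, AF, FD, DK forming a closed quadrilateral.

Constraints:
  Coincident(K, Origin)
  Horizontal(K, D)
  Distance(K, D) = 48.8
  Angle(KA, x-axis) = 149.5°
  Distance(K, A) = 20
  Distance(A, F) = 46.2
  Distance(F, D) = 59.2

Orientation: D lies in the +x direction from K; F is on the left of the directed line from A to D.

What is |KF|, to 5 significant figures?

47.617

Checks: |AF| = 46.20 ✓; |FD| = 59.20 ✓.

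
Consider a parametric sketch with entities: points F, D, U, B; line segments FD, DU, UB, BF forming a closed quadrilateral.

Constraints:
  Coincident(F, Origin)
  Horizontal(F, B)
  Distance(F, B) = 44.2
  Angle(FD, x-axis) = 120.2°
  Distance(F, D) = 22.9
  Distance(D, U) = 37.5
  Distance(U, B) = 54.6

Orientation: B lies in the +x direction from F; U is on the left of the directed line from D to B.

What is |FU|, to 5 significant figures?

48.608

F is at the origin; F and B share the same y with |FB| = 44.2 and B in +x, so B = (44.2, 0). FD runs at 120.2° with |FD| = 22.9, so D = (-11.519, 19.792). U is determined by |DU| = 37.5 and |UB| = 54.6 together: it lies at the intersection of circle(D, 37.5) and circle(B, 54.6). With |DB| = 59.130, the foot of the radical line on DB is 16.248 from D and the perpendicular offset is √(37.5² − 16.248²) = 33.797. Taking the left-of-DB solution: U = (15.104, 46.201).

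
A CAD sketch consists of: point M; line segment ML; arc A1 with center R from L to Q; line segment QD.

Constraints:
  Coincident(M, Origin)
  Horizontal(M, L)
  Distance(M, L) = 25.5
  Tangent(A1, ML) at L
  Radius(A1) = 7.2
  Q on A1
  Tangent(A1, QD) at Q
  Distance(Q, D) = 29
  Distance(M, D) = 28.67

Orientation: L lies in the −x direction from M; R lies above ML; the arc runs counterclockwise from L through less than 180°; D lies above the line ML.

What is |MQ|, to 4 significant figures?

19.64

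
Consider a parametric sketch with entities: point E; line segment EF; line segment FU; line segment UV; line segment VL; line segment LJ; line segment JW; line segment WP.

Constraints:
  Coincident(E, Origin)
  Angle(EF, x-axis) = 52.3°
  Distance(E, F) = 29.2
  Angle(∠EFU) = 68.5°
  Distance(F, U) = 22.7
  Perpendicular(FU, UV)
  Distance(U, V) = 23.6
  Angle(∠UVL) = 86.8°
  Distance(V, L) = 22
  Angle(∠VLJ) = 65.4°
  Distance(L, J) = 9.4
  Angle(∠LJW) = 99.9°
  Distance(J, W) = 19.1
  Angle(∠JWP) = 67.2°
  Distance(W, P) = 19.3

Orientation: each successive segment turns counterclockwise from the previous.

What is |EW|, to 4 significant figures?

14.53

E is at the origin; EF runs at 52.3° with length 29.2, so F = (17.86, 23.10). ∠EFU = 68.5° gives FU at 163.8° from the x-axis; with |FU| = 22.7, U = (-3.942, 29.44). FU ⟂ UV, so UV runs at -106.2°; with |UV| = 23.6, V = (-10.53, 6.774). ∠UVL = 86.8° gives VL at -13.00° from the x-axis; with |VL| = 22.0, L = (10.91, 1.825). ∠VLJ = 65.4° gives LJ at 101.6° from the x-axis; with |LJ| = 9.4, J = (9.020, 11.03). ∠LJW = 99.9° gives JW at -178.3° from the x-axis; with |JW| = 19.1, W = (-10.07, 10.47). Then |EW| = |W − E| = 14.53.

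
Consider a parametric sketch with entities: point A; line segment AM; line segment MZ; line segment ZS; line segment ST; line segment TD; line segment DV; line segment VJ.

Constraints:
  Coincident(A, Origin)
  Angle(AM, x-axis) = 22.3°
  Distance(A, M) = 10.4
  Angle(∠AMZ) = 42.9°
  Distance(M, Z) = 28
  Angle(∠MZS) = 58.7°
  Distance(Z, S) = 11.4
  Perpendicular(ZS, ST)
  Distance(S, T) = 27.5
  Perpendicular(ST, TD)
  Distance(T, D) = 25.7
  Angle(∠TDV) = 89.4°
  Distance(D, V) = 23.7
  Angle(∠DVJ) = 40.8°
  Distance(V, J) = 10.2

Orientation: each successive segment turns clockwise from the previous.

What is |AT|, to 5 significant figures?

14.726

∠MZS = 58.7° gives ZS at 123.90° from the x-axis; with |ZS| = 11.4, S = (-8.4808, -12.009). The perpendicularity gives ST at right angles to ZS, so ST runs at 33.900°; with |ST| = 27.5, T = (14.345, 3.3287). Then |AT| = |T − A| = 14.726.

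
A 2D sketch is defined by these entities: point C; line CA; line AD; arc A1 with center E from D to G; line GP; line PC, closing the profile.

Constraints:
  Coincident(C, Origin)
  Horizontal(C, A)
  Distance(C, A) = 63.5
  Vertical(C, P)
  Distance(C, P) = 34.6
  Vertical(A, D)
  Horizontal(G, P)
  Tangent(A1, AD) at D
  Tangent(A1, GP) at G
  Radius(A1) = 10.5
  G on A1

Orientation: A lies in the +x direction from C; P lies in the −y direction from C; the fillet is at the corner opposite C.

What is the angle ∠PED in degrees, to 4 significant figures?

168.8°

C is at the origin; CA is horizontal with |CA| = 63.5 and A on the +x side, so A = (63.50, 0.000). CP is vertical with |CP| = 34.6 and P on the −y side, so P = (0.000, -34.60). The virtual corner opposite C is at (63.50, -34.60). Tangency of A1 to AD means the radius ED is perpendicular to AD and A1 meets GP tangentially, so EG is at right angles to GP, with radius 10.5, so the center E sits 10.5 in from both sides at E = (53.00, -24.10). That places the tangent points at D = (63.50, -24.10) on AD and G = (53.00, -34.60) on GP. Then cos ∠PED = EP·ED / (|EP||ED|), giving 168.8°.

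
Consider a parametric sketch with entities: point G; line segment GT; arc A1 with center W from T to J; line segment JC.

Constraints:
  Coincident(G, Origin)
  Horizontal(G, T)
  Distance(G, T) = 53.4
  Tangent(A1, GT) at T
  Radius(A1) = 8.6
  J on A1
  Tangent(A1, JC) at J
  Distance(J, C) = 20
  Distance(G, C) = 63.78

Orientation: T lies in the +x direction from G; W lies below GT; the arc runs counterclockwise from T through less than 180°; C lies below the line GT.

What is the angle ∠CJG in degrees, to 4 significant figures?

136.4°

Checks: G = (0.00, 0.00) ✓; |WJ| = 8.600 ✓; ∠(WJ, JC) = 90.00° ✓; |JC| = 20.00 ✓; |GC| = 63.78 ✓.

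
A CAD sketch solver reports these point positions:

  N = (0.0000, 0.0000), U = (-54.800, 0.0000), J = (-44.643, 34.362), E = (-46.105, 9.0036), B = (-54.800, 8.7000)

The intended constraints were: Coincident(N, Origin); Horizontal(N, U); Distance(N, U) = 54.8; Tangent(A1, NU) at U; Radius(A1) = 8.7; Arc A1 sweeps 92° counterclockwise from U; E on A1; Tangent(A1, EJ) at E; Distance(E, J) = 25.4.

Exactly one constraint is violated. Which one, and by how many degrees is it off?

Tangent(A1, EJ) at E — off by 5.30°.

N = (0.00, 0.00) ✓; N.y = 0.00, U.y = 0.00 ✓; |NU| = 54.80 ✓; ∠(BU, UN) = 90.00° ✓; |BU| = 8.700 ✓; bearing(B→E) − bearing(B→U) = 92.00° ✓; |BE| = 8.700 ✓; ∠(BE, EJ) = 95.30° ✗; |EJ| = 25.40 ✓.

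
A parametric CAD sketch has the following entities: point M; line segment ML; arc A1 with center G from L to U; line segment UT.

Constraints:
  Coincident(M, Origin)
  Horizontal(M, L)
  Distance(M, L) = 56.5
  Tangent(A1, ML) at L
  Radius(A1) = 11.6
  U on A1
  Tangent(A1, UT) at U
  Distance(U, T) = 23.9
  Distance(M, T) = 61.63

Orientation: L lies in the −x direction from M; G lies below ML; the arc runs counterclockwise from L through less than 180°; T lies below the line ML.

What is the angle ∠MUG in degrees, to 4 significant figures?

25.34°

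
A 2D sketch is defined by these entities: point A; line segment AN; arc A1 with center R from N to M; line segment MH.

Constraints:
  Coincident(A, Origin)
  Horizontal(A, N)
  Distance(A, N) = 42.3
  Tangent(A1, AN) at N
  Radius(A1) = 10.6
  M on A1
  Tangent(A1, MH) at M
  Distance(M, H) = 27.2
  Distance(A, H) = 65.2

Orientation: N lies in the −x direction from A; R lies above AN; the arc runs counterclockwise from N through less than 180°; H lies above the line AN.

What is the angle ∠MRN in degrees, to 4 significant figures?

133.2°

A is at the origin; AN is horizontal with |AN| = 42.3 and N on the −x side, so N = (-42.30, 0.000). Tangency of A1 to AN means the radius RN is perpendicular to AN, so R = N + (0, 10.6) = (-42.30, 10.60). Since RM ⟂ MH (tangency), |RH| = √(10.6² + 27.2²) = 29.19 regardless of where M sits on A1. So H lies on both circle(A, 65.2) and circle(R, 29.19); the above-AN intersection is H = (-53.21, 37.68). M is the foot of the tangent from H: M = (-34.58, 17.86).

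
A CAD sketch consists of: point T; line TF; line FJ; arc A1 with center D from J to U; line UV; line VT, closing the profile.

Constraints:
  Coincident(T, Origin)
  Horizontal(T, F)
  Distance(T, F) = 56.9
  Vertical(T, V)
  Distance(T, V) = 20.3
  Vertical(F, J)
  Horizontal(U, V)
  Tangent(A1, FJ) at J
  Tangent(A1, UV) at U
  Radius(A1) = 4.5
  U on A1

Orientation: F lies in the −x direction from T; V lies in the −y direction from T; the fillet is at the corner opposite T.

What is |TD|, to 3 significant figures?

54.7

TV is vertical with |TV| = 20.3 and V on the −y side, so V = (0.00, -20.3). The virtual corner opposite T is at (-56.9, -20.3). Since A1 is tangent to FJ there, DJ ⟂ FJ and the tangent condition forces DU to be normal to UV, with radius 4.5, so the center D sits 4.5 in from both sides at D = (-52.4, -15.8). Then |TD| = |D − T| = 54.7.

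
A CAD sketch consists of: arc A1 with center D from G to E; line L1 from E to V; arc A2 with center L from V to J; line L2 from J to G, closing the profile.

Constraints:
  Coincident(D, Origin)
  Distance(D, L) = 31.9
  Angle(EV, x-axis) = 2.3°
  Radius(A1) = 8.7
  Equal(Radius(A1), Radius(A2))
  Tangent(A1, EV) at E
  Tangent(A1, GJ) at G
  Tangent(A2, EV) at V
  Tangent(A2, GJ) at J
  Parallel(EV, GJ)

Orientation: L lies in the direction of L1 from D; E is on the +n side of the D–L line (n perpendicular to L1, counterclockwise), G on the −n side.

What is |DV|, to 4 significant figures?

33.07

The slot axis is L1's direction at 2.3°, so u = (cos 2.3°, sin 2.3°) = (0.9992, 0.04013) and n = (−sin 2.3°, cos 2.3°) = (-0.04013, 0.9992). D is at the origin and L lies 31.9 along u from D, so L = 31.9·u = (31.87, 1.280). Tangency of A1 to both parallel lines with radius 8.7 puts E and G at D ± 8.7·n: E = (-0.3491, 8.693), G = (0.3491, -8.693). Equal radii place V and J the same way about L: V = L + 8.7·n = (31.53, 9.973), J = L − 8.7·n = (32.22, -7.413). Then |DV| = |V − D| = 33.07.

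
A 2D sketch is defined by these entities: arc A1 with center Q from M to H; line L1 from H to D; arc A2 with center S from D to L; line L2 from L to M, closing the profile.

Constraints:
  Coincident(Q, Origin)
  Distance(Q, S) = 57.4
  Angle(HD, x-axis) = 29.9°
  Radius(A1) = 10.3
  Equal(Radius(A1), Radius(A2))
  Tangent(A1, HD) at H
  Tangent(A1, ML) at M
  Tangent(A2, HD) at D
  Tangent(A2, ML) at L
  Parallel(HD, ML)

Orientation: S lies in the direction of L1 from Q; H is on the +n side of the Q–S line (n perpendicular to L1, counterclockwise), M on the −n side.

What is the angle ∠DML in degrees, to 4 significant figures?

19.74°

The slot axis is L1's direction at 29.9°, so u = (cos 29.9°, sin 29.9°) = (0.8669, 0.4985) and n = (−sin 29.9°, cos 29.9°) = (-0.4985, 0.8669). Q is at the origin and S lies 57.4 along u from Q, so S = 57.4·u = (49.76, 28.61). Tangency of A1 to both parallel lines with radius 10.3 puts H and M at Q ± 10.3·n: H = (-5.134, 8.929), M = (5.134, -8.929). Equal radii place D and L the same way about S: D = S + 10.3·n = (44.63, 37.54), L = S − 10.3·n = (54.89, 19.68). Then cos ∠DML = MD·ML / (|MD||ML|), giving 19.74°.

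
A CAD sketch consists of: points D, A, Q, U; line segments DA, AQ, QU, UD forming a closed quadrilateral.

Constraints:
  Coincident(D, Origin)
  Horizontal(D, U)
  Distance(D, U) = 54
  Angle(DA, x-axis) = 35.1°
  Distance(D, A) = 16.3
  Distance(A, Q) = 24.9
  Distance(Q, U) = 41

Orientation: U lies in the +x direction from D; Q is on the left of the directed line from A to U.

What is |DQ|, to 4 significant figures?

40.42

D is at the origin; DU is horizontal with |DU| = 54.0 and U in +x, so U = (54.0, 0). DA runs at 35.1° with |DA| = 16.3, so A = (13.34, 9.373). Q is determined by |AQ| = 24.9 and |QU| = 41.0 together: it lies at the intersection of circle(A, 24.9) and circle(U, 41.0). With |AU| = 41.73, the foot of the radical line on AU is 8.153 from A and the perpendicular offset is √(24.9² − 8.153²) = 23.53. Taking the left-of-AU solution: Q = (26.56, 30.47).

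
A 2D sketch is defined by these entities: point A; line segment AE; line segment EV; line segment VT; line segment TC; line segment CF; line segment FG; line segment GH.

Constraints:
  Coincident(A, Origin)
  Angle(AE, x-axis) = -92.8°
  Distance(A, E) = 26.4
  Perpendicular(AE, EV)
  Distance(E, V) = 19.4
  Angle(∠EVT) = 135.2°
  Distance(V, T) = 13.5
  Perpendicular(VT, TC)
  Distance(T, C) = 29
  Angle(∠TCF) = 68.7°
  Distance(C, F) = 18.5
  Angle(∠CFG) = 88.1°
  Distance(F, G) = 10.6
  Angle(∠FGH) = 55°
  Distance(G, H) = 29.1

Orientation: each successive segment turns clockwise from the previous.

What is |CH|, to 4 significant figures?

8.576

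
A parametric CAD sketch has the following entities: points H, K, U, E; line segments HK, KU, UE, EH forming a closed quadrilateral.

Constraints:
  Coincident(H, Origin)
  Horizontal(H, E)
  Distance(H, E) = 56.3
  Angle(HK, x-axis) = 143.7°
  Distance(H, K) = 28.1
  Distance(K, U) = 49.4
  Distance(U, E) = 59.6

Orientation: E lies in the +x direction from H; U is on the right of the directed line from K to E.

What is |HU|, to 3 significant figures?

26.0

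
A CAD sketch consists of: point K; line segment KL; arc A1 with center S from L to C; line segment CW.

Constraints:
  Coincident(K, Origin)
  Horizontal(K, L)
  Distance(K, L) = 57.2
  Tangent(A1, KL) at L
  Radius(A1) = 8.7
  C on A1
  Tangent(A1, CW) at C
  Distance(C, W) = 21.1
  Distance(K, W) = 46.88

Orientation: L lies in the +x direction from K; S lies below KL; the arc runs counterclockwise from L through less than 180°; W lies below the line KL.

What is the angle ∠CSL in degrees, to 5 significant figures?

64.517°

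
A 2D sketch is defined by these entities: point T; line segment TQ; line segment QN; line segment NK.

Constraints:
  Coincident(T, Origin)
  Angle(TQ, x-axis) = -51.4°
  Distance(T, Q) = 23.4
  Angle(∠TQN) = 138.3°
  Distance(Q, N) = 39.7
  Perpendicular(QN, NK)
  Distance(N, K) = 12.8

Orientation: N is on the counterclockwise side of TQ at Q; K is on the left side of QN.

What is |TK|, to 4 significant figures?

57.24

T is at the origin; TQ runs at -51.4° with length 23.4, so Q = 23.4·(cos -51.4°, sin -51.4°) = (14.60, -18.29). ∠TQN = 138.3°, so QN runs at -51.4° + (180° − 138.3°) = -9.700° from the x-axis; with |QN| = 39.7, N = Q + 39.7·(cos -9.700°, sin -9.700°) = (53.73, -24.98). QN is perpendicular to NK; with |NK| = 12.8 on the left of QN, K = N + 12.8·(0.1685, 0.9857) = (55.89, -12.36). Then |TK| = |K − T| = 57.24.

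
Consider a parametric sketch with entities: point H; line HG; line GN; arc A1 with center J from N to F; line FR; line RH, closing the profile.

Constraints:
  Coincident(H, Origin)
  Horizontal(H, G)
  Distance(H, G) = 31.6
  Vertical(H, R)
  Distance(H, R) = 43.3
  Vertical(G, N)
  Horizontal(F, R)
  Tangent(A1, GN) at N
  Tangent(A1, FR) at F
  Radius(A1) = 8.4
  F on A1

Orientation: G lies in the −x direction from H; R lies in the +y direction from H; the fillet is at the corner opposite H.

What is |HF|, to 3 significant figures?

49.1

H is at the origin; H and G share the same y with |HG| = 31.6 and G on the −x side, so G = (-31.6, 0.00). HR is vertical with |HR| = 43.3 and R on the +y side, so R = (0.00, 43.3). The virtual corner opposite H is at (-31.6, 43.3). The tangent condition forces JN to be normal to GN and the tangent condition forces JF to be normal to FR, with radius 8.4, so the center J sits 8.4 in from both sides at J = (-23.2, 34.9). That places the tangent points at N = (-31.6, 34.9) on GN and F = (-23.2, 43.3) on FR. Then |HF| = |F − H| = 49.1.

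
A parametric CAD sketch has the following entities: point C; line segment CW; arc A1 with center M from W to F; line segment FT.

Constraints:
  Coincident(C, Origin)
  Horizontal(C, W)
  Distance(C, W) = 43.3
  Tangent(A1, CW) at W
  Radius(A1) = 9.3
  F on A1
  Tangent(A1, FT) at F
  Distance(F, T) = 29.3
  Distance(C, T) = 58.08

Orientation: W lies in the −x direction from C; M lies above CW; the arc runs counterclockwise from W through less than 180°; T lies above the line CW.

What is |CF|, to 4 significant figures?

36.29

Checks: ∠(MW, WC) = 90.00° ✓; |MF| = 9.300 ✓; ∠(MF, FT) = 90.00° ✓; |FT| = 29.30 ✓; |CT| = 58.08 ✓.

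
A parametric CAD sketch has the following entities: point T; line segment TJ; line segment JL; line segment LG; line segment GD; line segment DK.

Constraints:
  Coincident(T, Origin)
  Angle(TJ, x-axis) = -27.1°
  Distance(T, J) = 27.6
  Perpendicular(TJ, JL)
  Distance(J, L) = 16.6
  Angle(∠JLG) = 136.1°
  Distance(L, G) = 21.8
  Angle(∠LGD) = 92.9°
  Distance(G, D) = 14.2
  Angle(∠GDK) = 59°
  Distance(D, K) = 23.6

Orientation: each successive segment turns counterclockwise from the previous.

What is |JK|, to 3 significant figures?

16.1

T is at the origin; TJ runs at -27.1° with length 27.6, so J = (24.6, -12.6). TJ ⟂ JL, so JL runs at 62.9°; with |JL| = 16.6, L = (32.1, 2.20). ∠JLG = 136.1° gives LG at 107° from the x-axis; with |LG| = 21.8, G = (25.8, 23.1). ∠LGD = 92.9° gives GD at -166° from the x-axis; with |GD| = 14.2, D = (12.0, 19.7). ∠GDK = 59.0° gives DK at -45.1° from the x-axis; with |DK| = 23.6, K = (28.7, 2.95). Then |JK| = |K − J| = 16.1.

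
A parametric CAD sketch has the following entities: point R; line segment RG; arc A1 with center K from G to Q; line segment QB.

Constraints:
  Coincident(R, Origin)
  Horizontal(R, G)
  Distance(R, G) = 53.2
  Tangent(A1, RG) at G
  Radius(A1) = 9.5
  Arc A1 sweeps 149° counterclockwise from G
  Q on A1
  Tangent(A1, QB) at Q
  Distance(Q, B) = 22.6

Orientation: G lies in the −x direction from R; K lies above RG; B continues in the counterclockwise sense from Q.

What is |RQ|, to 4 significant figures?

51.43

Since A1 is tangent to RG there, KG ⟂ RG, so K = G + (0, 9.5) = (-53.20, 9.500). On A1, G sits at bearing -90° from K; a 149° counterclockwise sweep puts Q at bearing 59°, so Q = K + 9.5·(cos 59°, sin 59°) = (-48.31, 17.64). Then |RQ| = |Q − R| = 51.43.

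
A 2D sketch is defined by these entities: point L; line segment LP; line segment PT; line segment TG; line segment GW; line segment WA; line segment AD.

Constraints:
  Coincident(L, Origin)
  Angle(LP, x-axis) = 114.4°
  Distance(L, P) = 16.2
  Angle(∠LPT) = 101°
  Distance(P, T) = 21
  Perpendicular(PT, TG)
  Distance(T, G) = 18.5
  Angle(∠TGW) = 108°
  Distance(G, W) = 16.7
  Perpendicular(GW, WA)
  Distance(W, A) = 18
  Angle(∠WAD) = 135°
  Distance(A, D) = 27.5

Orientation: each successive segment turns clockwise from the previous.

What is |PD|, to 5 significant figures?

21.623

L is at the origin; LP runs at 114.4° with length 16.2, so P = (-6.6923, 14.753). ∠LPT = 101.0° gives PT at 35.400° from the x-axis; with |PT| = 21.0, T = (10.425, 26.918). PT is perpendicular to TG, so TG runs at -54.600°; with |TG| = 18.5, G = (21.142, 11.838). ∠TGW = 108.0° gives GW at -126.60° from the x-axis; with |GW| = 16.7, W = (11.185, -1.5689). GW is perpendicular to WA, so WA runs at 143.40°; with |WA| = 18.0, A = (-3.2656, 9.1631). ∠WAD = 135.0° gives AD at 98.400° from the x-axis; with |AD| = 27.5, D = (-7.2829, 36.368). Then |PD| = |D − P| = 21.623.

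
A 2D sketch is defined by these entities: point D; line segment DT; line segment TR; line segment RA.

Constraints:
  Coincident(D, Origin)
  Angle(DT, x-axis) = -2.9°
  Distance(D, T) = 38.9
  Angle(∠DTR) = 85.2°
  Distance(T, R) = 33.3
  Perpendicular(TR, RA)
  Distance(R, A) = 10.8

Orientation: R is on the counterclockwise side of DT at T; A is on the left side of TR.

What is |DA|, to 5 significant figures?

41.045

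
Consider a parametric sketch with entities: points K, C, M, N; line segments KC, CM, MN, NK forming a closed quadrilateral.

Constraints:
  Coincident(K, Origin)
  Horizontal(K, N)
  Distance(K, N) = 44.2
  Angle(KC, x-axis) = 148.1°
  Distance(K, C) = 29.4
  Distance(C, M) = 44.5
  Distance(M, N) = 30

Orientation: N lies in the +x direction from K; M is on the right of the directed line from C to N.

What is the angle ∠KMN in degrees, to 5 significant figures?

152.30°

Checks: |CM| = 44.50 ✓; |MN| = 30.00 ✓.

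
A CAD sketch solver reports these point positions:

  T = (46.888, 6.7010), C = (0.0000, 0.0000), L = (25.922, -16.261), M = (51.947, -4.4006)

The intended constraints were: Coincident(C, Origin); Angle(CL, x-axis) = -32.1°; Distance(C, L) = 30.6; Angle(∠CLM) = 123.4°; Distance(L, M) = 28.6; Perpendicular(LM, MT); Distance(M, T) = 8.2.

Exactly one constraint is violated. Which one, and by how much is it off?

Distance(M, T) = 8.2 — off by 4.00.

C = (0.00, 0.00) ✓; CL at -32.10° ✓; |CL| = 30.60 ✓; ∠CLM = 123.4° ✓; |LM| = 28.60 ✓; ∠(LM, MT) = 90.00° ✓; |MT| = 12.20 ✗.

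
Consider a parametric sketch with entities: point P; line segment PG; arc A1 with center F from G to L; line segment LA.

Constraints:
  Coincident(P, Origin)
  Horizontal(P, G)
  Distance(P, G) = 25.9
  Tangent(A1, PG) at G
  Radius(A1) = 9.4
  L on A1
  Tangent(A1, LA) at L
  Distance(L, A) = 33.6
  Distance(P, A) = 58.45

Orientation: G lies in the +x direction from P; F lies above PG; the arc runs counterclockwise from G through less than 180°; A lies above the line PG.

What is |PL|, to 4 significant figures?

35.81

Checks: ∠(FG, GP) = 90.00° ✓; |FG| = 9.400 ✓; |FL| = 9.400 ✓; ∠(FL, LA) = 90.00° ✓; |LA| = 33.60 ✓; |PA| = 58.45 ✓.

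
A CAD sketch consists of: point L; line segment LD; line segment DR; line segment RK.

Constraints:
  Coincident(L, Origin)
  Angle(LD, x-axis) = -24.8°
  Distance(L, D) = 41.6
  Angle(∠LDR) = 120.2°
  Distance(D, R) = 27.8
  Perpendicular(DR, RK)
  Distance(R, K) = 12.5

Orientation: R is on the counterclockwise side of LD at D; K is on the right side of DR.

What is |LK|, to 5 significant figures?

68.717

L is at the origin; LD runs at -24.8° with length 41.6, so D = 41.6·(cos -24.8°, sin -24.8°) = (37.764, -17.449). ∠LDR = 120.2°, so DR runs at -24.8° + (180° − 120.2°) = 35.000° from the x-axis; with |DR| = 27.8, R = D + 27.8·(cos 35.000°, sin 35.000°) = (60.536, -1.5038). The perpendicularity gives RK at right angles to DR; with |RK| = 12.5 on the right of DR, K = R + 12.5·(0.57358, -0.81915) = (67.706, -11.743). Then |LK| = |K − L| = 68.717.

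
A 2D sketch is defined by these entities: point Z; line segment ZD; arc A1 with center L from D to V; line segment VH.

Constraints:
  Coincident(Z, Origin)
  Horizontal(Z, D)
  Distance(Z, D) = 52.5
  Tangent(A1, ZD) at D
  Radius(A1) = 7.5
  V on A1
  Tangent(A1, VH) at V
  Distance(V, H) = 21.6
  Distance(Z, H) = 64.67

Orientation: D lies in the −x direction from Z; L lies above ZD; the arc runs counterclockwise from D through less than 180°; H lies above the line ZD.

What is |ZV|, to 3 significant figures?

47.5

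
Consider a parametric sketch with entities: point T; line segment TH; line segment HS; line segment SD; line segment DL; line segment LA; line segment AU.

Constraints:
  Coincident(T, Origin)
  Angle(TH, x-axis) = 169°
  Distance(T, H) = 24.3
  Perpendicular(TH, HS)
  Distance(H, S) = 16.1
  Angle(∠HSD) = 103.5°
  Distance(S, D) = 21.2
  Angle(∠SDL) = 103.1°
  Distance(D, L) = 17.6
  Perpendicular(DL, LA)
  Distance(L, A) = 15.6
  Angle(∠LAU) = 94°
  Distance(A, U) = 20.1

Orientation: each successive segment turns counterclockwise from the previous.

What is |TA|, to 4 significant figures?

9.896

T is at the origin; TH runs at 169.0° with length 24.3, so H = (-23.85, 4.637). TH ⟂ HS, so HS runs at -101.0°; with |HS| = 16.1, S = (-26.93, -11.17). ∠HSD = 103.5° gives SD at -24.50° from the x-axis; with |SD| = 21.2, D = (-7.634, -19.96). ∠SDL = 103.1° gives DL at 52.40° from the x-axis; with |DL| = 17.6, L = (3.104, -6.015). DL is perpendicular to LA, so LA runs at 142.4°; with |LA| = 15.6, A = (-9.256, 3.504). Then |TA| = |A − T| = 9.896.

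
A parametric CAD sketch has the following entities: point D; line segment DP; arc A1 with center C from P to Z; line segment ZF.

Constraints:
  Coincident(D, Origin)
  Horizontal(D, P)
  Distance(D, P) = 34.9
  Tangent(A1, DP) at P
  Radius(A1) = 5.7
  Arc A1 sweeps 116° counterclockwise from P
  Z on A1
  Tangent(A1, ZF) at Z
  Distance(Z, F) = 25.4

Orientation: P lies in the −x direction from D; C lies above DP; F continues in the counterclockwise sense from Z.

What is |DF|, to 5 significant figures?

51.347

On A1, P sits at bearing -90° from C; a 116° counterclockwise sweep puts Z at bearing 26°, so Z = C + 5.7·(cos 26°, sin 26°) = (-29.777, 8.1987). A1 meets ZF tangentially, so CZ is at right angles to ZF, so ZF runs along (−sin 26°, cos 26°); with |ZF| = 25.4, F = (-40.912, 31.028). Then |DF| = |F − D| = 51.347.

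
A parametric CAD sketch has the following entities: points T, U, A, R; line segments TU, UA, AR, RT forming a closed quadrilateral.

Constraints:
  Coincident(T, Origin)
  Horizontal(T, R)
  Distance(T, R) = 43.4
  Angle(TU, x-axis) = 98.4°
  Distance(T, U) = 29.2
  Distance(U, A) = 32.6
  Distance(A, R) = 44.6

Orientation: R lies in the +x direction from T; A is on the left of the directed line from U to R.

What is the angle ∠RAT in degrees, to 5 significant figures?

55.317°

Checks: TU at 98.40° ✓; |UA| = 32.60 ✓; |AR| = 44.60 ✓.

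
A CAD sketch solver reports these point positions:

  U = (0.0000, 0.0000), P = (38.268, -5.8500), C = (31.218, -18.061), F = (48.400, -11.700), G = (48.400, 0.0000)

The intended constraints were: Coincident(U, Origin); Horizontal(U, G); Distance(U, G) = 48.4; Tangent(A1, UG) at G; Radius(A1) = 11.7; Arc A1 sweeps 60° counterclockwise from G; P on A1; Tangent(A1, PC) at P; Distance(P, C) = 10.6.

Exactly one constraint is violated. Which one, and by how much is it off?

Distance(P, C) = 10.6 — off by 3.50.

U = (0.00, 0.00) ✓; U.y = 0.00, G.y = 0.00 ✓; |UG| = 48.40 ✓; ∠(FG, GU) = 90.00° ✓; |FG| = 11.70 ✓; bearing(F→P) − bearing(F→G) = 60.00° ✓; |FP| = 11.70 ✓; ∠(FP, PC) = 90.00° ✓; |PC| = 14.10 ✗.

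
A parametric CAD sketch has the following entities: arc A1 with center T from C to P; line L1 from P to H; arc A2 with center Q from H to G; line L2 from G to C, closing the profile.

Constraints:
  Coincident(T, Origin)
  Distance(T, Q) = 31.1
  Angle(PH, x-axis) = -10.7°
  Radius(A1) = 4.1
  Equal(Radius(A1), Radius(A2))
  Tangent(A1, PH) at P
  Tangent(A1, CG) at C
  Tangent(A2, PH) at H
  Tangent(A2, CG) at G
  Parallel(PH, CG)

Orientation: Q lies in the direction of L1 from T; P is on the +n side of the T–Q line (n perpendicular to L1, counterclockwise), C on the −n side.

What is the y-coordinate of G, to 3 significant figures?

-9.80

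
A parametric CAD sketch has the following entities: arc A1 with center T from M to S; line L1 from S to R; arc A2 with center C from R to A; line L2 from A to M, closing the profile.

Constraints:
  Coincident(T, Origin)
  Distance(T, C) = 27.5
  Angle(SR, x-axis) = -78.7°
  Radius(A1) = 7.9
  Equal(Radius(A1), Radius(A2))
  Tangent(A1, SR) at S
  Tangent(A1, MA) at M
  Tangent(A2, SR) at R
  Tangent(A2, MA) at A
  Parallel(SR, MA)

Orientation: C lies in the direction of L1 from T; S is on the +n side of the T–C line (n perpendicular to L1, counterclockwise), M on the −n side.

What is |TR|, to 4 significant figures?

28.61

The slot axis is L1's direction at -78.7°, so u = (cos -78.7°, sin -78.7°) = (0.1959, -0.9806) and n = (−sin -78.7°, cos -78.7°) = (0.9806, 0.1959). T is at the origin and C lies 27.5 along u from T, so C = 27.5·u = (5.389, -26.97). Tangency of A1 to both parallel lines with radius 7.9 puts S and M at T ± 7.9·n: S = (7.747, 1.548), M = (-7.747, -1.548). Equal radii place R and A the same way about C: R = C + 7.9·n = (13.14, -25.42), A = C − 7.9·n = (-2.358, -28.51). Then |TR| = |R − T| = 28.61.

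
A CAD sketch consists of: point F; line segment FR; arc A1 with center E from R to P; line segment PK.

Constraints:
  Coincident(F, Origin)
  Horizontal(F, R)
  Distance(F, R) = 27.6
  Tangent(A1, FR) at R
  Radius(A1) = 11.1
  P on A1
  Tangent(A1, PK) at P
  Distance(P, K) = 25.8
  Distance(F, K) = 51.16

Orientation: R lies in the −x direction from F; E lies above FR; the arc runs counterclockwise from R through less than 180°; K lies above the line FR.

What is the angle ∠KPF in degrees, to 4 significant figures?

169.2°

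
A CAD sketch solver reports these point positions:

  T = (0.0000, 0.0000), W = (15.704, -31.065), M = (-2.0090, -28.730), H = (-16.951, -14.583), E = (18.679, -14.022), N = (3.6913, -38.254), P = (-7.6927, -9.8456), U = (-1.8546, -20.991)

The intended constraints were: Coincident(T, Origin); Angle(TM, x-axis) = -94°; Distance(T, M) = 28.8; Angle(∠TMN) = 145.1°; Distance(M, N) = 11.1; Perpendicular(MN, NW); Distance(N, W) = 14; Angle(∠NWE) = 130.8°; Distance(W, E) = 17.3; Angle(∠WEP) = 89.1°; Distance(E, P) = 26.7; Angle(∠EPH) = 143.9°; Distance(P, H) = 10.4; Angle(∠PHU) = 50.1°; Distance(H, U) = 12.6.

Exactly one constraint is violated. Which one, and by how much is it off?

Distance(H, U) = 12.6 — off by 3.80.

T = (0.00, 0.00) ✓; TM at -94.00° ✓; |TM| = 28.80 ✓; ∠TMN = 145.1° ✓; |MN| = 11.10 ✓; ∠(MN, NW) = 90.00° ✓; |NW| = 14.00 ✓; ∠NWE = 130.8° ✓; |WE| = 17.30 ✓; ∠WEP = 89.10° ✓; |EP| = 26.70 ✓; ∠EPH = 143.9° ✓; |PH| = 10.40 ✓; ∠PHU = 50.10° ✓; |HU| = 16.40 ✗.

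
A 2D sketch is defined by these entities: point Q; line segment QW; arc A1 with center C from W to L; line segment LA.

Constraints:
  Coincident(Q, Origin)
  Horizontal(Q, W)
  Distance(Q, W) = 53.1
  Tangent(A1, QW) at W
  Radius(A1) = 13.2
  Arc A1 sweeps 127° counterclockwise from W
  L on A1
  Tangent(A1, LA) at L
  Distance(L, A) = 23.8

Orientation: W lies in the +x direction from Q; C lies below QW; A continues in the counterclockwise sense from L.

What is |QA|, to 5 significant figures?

69.625

Q is at the origin; Q and W share the same y with |QW| = 53.1 and W on the +x side, so W = (53.100, 0.0000). A1 meets QW tangentially, so CW is at right angles to QW, so C = W + (0, -13.2) = (53.100, -13.200). On A1, W sits at bearing 90° from C; a 127° counterclockwise sweep puts L at bearing 217°, so L = C + 13.2·(cos 217°, sin 217°) = (42.558, -21.144). Since A1 is tangent to LA there, CL ⟂ LA, so LA runs along (−sin 217°, cos 217°); with |LA| = 23.8, A = (56.881, -40.151). Then |QA| = |A − Q| = 69.625.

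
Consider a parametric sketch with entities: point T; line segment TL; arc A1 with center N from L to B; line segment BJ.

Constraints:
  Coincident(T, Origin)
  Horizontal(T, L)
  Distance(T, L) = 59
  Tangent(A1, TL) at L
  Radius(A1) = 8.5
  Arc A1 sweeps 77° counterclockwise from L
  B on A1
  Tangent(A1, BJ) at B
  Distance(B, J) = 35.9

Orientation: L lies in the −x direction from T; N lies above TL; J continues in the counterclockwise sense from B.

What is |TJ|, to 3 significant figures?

59.6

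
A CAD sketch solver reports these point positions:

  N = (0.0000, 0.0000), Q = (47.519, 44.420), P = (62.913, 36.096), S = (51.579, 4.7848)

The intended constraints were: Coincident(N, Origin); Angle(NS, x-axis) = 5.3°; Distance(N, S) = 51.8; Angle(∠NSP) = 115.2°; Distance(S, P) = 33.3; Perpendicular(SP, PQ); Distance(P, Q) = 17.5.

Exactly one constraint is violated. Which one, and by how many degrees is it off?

Perpendicular(SP, PQ) — off by 8.50°.

N = (0.00, 0.00) ✓; NS at 5.300° ✓; |NS| = 51.80 ✓; ∠NSP = 115.2° ✓; |SP| = 33.30 ✓; ∠(SP, PQ) = 81.50° ✗; |PQ| = 17.50 ✓.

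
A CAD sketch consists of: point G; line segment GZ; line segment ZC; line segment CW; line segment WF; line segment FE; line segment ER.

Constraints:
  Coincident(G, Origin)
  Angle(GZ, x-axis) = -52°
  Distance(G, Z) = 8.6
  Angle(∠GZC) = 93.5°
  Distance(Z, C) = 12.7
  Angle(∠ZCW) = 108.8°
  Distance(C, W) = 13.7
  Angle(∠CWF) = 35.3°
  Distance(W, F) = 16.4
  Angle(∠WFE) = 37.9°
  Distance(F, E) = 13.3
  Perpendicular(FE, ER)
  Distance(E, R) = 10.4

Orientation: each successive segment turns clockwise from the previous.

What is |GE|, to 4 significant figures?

18.54

∠CWF = 35.3° gives WF at 5.600° from the x-axis; with |WF| = 16.4, F = (0.2044, -6.804). ∠WFE = 37.9° gives FE at -136.5° from the x-axis; with |FE| = 13.3, E = (-9.443, -15.96). Then |GE| = |E − G| = 18.54.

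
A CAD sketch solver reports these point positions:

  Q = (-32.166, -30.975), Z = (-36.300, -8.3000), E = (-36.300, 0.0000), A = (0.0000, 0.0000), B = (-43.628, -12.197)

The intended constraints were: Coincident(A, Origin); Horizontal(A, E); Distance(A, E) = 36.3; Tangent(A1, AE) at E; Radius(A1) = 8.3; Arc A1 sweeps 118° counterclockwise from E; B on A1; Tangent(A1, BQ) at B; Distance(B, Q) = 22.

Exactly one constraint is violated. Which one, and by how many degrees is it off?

Tangent(A1, BQ) at B — off by 3.40°.

A = (0.00, 0.00) ✓; A.y = 0.00, E.y = 0.00 ✓; |AE| = 36.30 ✓; ∠(ZE, EA) = 90.00° ✓; |ZE| = 8.300 ✓; bearing(Z→B) − bearing(Z→E) = 118.0° ✓; |ZB| = 8.300 ✓; ∠(ZB, BQ) = 86.60° ✗; |BQ| = 22.00 ✓.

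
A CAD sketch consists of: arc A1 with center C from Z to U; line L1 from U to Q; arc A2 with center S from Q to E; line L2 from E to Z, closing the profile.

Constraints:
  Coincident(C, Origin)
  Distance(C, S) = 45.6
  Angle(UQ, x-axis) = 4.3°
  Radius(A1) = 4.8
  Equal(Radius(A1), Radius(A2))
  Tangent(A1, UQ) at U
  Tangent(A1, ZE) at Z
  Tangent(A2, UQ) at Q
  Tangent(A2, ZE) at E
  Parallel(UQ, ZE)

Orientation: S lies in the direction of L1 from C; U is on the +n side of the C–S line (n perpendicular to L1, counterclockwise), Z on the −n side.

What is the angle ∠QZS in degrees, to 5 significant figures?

5.8797°

The slot axis is L1's direction at 4.3°, so u = (cos 4.3°, sin 4.3°) = (0.99719, 0.074979) and n = (−sin 4.3°, cos 4.3°) = (-0.074979, 0.99719). C is at the origin and S lies 45.6 along u from C, so S = 45.6·u = (45.472, 3.4190). Tangency of A1 to both parallel lines with radius 4.8 puts U and Z at C ± 4.8·n: U = (-0.35990, 4.7865), Z = (0.35990, -4.7865). Equal radii place Q and E the same way about S: Q = S + 4.8·n = (45.112, 8.2055), E = S − 4.8·n = (45.832, -1.3675). Then cos ∠QZS = ZQ·ZS / (|ZQ||ZS|), giving 5.8797°.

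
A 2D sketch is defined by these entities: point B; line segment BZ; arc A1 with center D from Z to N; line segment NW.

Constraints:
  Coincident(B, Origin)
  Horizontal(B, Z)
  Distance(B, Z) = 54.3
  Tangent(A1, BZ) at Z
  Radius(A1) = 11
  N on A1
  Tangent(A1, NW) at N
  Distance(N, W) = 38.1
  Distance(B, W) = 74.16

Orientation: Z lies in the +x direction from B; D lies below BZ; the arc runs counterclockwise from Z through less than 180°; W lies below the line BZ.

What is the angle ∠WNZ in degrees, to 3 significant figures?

127°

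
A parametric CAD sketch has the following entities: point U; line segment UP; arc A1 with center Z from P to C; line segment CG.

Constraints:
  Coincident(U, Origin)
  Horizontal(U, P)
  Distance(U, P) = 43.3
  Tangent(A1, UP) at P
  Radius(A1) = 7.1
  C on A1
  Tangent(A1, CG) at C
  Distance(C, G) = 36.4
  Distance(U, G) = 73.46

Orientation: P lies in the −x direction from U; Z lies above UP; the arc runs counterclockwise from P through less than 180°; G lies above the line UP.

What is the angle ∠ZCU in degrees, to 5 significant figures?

120.90°

Checks: U = (0.00, 0.00) ✓; |ZC| = 7.100 ✓; ∠(ZC, CG) = 90.00° ✓; |CG| = 36.40 ✓; |UG| = 73.46 ✓.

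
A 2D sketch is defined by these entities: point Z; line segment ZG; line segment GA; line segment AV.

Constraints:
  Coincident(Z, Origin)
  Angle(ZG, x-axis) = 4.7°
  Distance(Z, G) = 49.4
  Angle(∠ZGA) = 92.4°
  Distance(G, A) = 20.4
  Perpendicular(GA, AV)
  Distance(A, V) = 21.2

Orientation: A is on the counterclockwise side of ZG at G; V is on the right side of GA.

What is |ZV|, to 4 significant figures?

74.05

Z is at the origin; ZG runs at 4.7° with length 49.4, so G = 49.4·(cos 4.7°, sin 4.7°) = (49.23, 4.048). ∠ZGA = 92.4°, so GA runs at 4.7° + (180° − 92.4°) = 92.30° from the x-axis; with |GA| = 20.4, A = G + 20.4·(cos 92.30°, sin 92.30°) = (48.42, 24.43). GA ⟂ AV; with |AV| = 21.2 on the right of GA, V = A + 21.2·(0.9992, 0.04013) = (69.60, 25.28). Then |ZV| = |V − Z| = 74.05.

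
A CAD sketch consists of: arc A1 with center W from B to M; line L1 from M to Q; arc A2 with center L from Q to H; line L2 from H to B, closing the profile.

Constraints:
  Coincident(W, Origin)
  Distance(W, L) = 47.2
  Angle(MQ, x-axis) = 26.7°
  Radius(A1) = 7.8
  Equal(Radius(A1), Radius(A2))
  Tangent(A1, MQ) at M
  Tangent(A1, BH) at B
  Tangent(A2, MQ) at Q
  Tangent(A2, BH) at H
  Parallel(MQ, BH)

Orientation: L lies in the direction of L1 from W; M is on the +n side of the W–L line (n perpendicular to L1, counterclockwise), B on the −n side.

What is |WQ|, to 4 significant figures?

47.84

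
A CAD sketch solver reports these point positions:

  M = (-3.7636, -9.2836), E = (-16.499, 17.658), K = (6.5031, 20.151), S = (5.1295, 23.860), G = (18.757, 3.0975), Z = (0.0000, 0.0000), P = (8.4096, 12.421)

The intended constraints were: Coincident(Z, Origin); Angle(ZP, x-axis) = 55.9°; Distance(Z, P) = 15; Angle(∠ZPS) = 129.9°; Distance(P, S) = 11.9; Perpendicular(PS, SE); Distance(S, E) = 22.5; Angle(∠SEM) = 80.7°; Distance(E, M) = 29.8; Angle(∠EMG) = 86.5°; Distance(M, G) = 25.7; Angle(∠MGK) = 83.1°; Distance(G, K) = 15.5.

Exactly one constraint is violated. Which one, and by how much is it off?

Distance(G, K) = 15.5 — off by 5.50.

Z = (0.00, 0.00) ✓; ZP at 55.90° ✓; |ZP| = 15.00 ✓; ∠ZPS = 129.9° ✓; |PS| = 11.90 ✓; ∠(PS, SE) = 90.00° ✓; |SE| = 22.50 ✓; ∠SEM = 80.70° ✓; |EM| = 29.80 ✓; ∠EMG = 86.50° ✓; |MG| = 25.70 ✓; ∠MGK = 83.10° ✓; |GK| = 21.00 ✗.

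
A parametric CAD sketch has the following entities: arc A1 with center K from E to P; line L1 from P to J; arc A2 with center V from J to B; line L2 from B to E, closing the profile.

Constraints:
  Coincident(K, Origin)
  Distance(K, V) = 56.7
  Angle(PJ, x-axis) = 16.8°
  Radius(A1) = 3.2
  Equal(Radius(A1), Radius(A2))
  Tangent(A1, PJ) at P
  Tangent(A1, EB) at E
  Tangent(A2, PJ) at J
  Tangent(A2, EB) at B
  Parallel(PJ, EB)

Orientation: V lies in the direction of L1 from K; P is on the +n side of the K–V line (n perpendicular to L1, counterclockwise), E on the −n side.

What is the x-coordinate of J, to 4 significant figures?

53.36

The slot axis is L1's direction at 16.8°, so u = (cos 16.8°, sin 16.8°) = (0.9573, 0.2890) and n = (−sin 16.8°, cos 16.8°) = (-0.2890, 0.9573). K is at the origin and V lies 56.7 along u from K, so V = 56.7·u = (54.28, 16.39). Tangency of A1 to both parallel lines with radius 3.2 puts P and E at K ± 3.2·n: P = (-0.9249, 3.063), E = (0.9249, -3.063). Equal radii place J and B the same way about V: J = V + 3.2·n = (53.36, 19.45), B = V − 3.2·n = (55.20, 13.32). So J.x = 53.36.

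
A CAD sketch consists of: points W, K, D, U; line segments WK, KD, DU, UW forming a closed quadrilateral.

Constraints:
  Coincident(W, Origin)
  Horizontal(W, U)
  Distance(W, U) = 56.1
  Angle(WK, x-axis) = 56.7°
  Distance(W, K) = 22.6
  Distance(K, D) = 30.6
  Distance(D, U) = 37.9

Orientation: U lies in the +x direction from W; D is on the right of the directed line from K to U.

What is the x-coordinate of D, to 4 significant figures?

19.77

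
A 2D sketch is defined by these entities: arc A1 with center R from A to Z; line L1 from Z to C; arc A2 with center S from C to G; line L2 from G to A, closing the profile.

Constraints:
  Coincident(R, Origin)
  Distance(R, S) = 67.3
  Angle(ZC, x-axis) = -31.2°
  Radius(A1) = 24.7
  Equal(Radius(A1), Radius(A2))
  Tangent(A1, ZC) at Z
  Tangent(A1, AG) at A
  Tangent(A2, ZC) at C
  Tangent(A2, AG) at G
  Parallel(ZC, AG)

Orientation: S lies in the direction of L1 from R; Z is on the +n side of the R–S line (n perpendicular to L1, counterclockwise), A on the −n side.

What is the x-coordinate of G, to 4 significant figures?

44.77

The slot axis is L1's direction at -31.2°, so u = (cos -31.2°, sin -31.2°) = (0.8554, -0.5180) and n = (−sin -31.2°, cos -31.2°) = (0.5180, 0.8554). R is at the origin and S lies 67.3 along u from R, so S = 67.3·u = (57.57, -34.86). Tangency of A1 to both parallel lines with radius 24.7 puts Z and A at R ± 24.7·n: Z = (12.80, 21.13), A = (-12.80, -21.13). Equal radii place C and G the same way about S: C = S + 24.7·n = (70.36, -13.74), G = S − 24.7·n = (44.77, -55.99). So G.x = 44.77.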